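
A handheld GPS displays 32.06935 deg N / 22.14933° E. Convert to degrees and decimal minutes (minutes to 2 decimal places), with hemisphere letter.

32° 4.16′ N, 22° 8.96′ E

Lat: 32° + 0.069350 × 60 = 32° 4.1610′
Longitude: 22° + 0.149330 × 60 = 22° 8.9598′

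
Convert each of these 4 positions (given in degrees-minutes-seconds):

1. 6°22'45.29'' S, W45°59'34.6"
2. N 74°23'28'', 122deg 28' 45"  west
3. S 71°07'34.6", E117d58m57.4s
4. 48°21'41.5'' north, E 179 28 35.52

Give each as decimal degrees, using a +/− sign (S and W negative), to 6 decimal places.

Point 1:
  Latitude: 6° + 22/60 + 45.29/3600 = 6 + 0.366667 + 0.012581 = 6.3792472
  S → negative
  Longitude: 45° + 59/60 + 34.6/3600 = 45 + 0.983333 + 0.009611 = 45.9929444
  W → negative
Point 2:
  Lat: 74° + 23/60 + 28/3600 = 74 + 0.383333 + 0.007778 = 74.3911111
  N → positive
  Lon: 122° + 28/60 + 45/3600 = 122 + 0.466667 + 0.012500 = 122.4791667
  W → negative
Point 3:
  φ: 71 + 7/60 + 34.6/3600 = 71.1262778
  S ⇒ negate
  Longitude: 117° + 58/60 + 57.4/3600 = 117 + 0.966667 + 0.015944 = 117.9826111
  E → positive
Point 4:
  φ: 48° + 21/60 + 41.5/3600 = 48 + 0.350000 + 0.011528 = 48.3615278
  N → positive
  Longitude: 28′ + 35.52″ = 28.59200′; 179 + 28.59200/60 = 179.4765333
  E ⇒ keep positive

1. -6.379247, -45.992944
2. 74.391111, -122.479167
3. -71.126278, 117.982611
4. 48.361528, 179.476533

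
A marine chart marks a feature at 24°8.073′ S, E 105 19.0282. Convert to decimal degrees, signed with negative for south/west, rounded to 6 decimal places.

Lat: 24 + 8.073/60 = 24.1345500
S ⇒ negate
Longitude: 105 + 19.0282/60 = 105.3171367
E → positive

-24.134550, 105.317137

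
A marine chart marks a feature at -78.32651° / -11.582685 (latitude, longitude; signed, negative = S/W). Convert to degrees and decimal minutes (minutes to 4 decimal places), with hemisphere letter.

78° 19.5906′ S, 11° 34.9611′ W

Latitude is negative → S; |value| = 78.326510
φ: minutes = (78.326510 − 78) × 60 = 19.590600
Longitude is negative → W; |value| = 11.582685
λ: fractional part 0.582685 → 34.961100 minutes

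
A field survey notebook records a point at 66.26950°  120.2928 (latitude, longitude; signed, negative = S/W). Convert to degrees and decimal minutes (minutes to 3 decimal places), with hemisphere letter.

φ: minutes = (66.269500 − 66) × 60 = 16.17000
λ: fractional part 0.292800 → 17.56800 minutes

66° 16.170′ N, 120° 17.568′ E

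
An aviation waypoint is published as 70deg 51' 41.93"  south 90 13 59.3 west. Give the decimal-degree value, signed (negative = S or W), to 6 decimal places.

Latitude: 70° + 51/60 + 41.93/3600 = 70 + 0.850000 + 0.011647 = 70.8616472
S ⇒ negate
Longitude: 90° + 13/60 + 59.3/3600 = 90 + 0.216667 + 0.016472 = 90.2331389
hemisphere W, so the sign is −

-70.861647, -90.233139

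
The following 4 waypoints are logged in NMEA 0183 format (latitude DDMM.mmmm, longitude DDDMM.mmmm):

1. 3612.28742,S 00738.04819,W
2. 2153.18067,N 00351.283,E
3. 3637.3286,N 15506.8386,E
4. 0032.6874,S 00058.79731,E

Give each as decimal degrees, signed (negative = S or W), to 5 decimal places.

Point 1:
  Latitude: degrees = first 2 digits = 36, minutes = 12.28742; 36 + 12.28742/60 = 36.204790
  S ⇒ negate
  Longitude: degrees = first 3 digits = 7, minutes = 38.04819; 7 + 38.04819/60 = 7.634137
  W → negative
Point 2:
  φ: split at 2 digits → 21° and 53.18067′; 21 + 53.18067/60 = 21.886345
  N ⇒ keep positive
  Lon: degrees = first 3 digits = 3, minutes = 51.283; 3 + 51.283/60 = 3.854717
  E → positive
Point 3:
  φ: degrees = first 2 digits = 36, minutes = 37.3286; 36 + 37.3286/60 = 36.622143
  N → positive
  λ: split at 3 digits → 155° and 6.8386′; 155 + 6.8386/60 = 155.113977
  E → positive
Point 4:
  φ: degrees = first 2 digits = 0, minutes = 32.6874; 0 + 32.6874/60 = 0.544790
  S ⇒ negate
  λ: degrees = first 3 digits = 0, minutes = 58.79731; 0 + 58.79731/60 = 0.979955
  E → positive

1. -36.20479, -7.63414
2. 21.88634, 3.85472
3. 36.62214, 155.11398
4. -0.54479, 0.97996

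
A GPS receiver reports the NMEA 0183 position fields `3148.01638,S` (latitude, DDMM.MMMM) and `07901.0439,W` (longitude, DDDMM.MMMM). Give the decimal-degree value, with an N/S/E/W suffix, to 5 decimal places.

31.80027° S, 79.01740° W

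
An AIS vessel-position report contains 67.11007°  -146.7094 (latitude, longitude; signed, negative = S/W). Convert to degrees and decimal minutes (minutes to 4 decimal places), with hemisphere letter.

φ: 67° + 0.110070 × 60 = 67° 6.604200′
Longitude is negative → W; |value| = 146.709400
λ: fractional part 0.709400 → 42.564000 minutes

67° 6.6042′ N, 146° 42.5640′ W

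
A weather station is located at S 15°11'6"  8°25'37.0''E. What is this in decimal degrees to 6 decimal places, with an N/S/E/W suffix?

15.185000° S, 8.426944° E

φ: 15 + 11/60 + 6/3600 = 15.1850000
λ: 25′ + 37″ = 25.61667′; 8 + 25.61667/60 = 8.4269444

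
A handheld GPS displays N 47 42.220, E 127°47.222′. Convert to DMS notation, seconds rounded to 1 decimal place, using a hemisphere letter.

φ: fractional minutes 0.22000 × 60 = 13.200″
λ: fractional minutes 0.22200 × 60 = 13.320″

47°42′13.2″ N, 127°47′13.3″ E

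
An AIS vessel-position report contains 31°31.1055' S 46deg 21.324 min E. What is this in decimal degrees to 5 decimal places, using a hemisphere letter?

31.51843° S, 46.35540° E

Latitude: 31 + 31.1055/60 = 31.518425
Longitude: 46 + 21.324/60 = 46.355400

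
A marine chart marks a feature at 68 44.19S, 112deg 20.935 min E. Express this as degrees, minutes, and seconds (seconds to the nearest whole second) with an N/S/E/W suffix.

Latitude: 44.19000′ → 44′ and 0.19000 × 60 = 11.40″
λ: fractional minutes 0.93500 × 60 = 56.10″

68°44′11″ S, 112°20′56″ E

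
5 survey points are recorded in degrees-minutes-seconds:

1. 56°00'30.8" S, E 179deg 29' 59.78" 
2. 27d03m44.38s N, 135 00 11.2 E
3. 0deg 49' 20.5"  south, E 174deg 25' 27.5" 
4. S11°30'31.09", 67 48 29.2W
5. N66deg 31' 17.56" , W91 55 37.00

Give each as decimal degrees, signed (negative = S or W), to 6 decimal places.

1. -56.008556, 179.499939
2. 27.062328, 135.003111
3. -0.822361, 174.424306
4. -11.508636, -67.808111
5. 66.521544, -91.926944

Point 1:
  Latitude: 0′ + 30.8″ = 0.51333′; 56 + 0.51333/60 = 56.0085556
  S → negative
  Longitude: 179° + 29/60 + 59.78/3600 = 179 + 0.483333 + 0.016606 = 179.4999389
  E → positive
Point 2:
  Latitude: 27° + 3/60 + 44.38/3600 = 27 + 0.050000 + 0.012328 = 27.0623278
  N → positive
  Longitude: 135 + 0/60 + 11.2/3600 = 135.0031111
  E ⇒ keep positive
Point 3:
  Latitude: 0° + 49/60 + 20.5/3600 = 0 + 0.816667 + 0.005694 = 0.8223611
  S ⇒ negate
  λ: 174 + 25/60 + 27.5/3600 = 174.4243056
  E ⇒ keep positive
Point 4:
  Lat: 11° + 30/60 + 31.09/3600 = 11 + 0.500000 + 0.008636 = 11.5086361
  S ⇒ negate
  λ: 67 + 48/60 + 29.2/3600 = 67.8081111
  W ⇒ negate
Point 5:
  Latitude: 66 + 31/60 + 17.56/3600 = 66.5215444
  N ⇒ keep positive
  Longitude: 91° + 55/60 + 37/3600 = 91 + 0.916667 + 0.010278 = 91.9269444
  W → negative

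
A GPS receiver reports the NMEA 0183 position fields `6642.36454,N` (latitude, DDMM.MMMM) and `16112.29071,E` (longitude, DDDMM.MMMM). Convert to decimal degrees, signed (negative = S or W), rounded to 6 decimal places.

Latitude: split at 2 digits → 66° and 42.36454′; 66 + 42.36454/60 = 66.7060757
N ⇒ keep positive
Lon: split at 3 digits → 161° and 12.29071′; 161 + 12.29071/60 = 161.2048452
E → positive

66.706076, 161.204845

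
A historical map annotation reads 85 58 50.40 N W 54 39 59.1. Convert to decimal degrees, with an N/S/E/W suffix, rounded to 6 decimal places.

85.980667° N, 54.666417° W

φ: 85° + 58/60 + 50.4/3600 = 85 + 0.966667 + 0.014000 = 85.9806667
Lon: 54° + 39/60 + 59.1/3600 = 54 + 0.650000 + 0.016417 = 54.6664167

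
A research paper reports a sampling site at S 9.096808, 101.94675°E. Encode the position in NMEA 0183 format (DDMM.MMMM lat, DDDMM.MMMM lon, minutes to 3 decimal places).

0905.808,S / 10156.805,E

φ: fractional part 0.096808 → 5.80848 minutes
λ: 101° + 0.946750 × 60 = 101° 56.80500′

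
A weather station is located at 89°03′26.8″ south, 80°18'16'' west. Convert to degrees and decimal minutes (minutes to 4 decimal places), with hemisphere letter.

φ: 3 + 26.8/60 = 3.446667′
λ: 18 + 16/60 = 18.266667′

89° 3.4467′ S, 80° 18.2667′ W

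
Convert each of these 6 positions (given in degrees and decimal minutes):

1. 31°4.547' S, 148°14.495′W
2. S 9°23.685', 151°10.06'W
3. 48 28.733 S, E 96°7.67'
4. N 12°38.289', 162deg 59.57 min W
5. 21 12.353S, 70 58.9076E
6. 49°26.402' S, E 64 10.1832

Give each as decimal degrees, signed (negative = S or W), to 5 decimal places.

1. -31.07578, -148.24158
2. -9.39475, -151.16767
3. -48.47888, 96.12783
4. 12.63815, -162.99283
5. -21.20588, 70.98179
6. -49.44003, 64.16972

Point 1:
  Lat: 4.547′ = 0.075783°; total 31.075783
  S → negative
  Longitude: 14.495′ = 0.241583°; total 148.241583
  hemisphere W, so the sign is −
Point 2:
  Lat: 9 + 23.685/60 = 9.394750
  S → negative
  Lon: 10.06′ = 0.167667°; total 151.167667
  W → negative
Point 3:
  Lat: 28.733′ = 0.478883°; total 48.478883
  hemisphere S, so the sign is −
  Longitude: 7.67′ = 0.127833°; total 96.127833
  E → positive
Point 4:
  Lat: 38.289′ = 0.638150°; total 12.638150
  N ⇒ keep positive
  Longitude: 59.57′ = 0.992833°; total 162.992833
  W ⇒ negate
Point 5:
  Latitude: 21 + 12.353/60 = 21.205883
  S → negative
  Lon: 58.9076′ = 0.981793°; total 70.981793
  E ⇒ keep positive
Point 6:
  Lat: 49 + 26.402/60 = 49.440033
  S ⇒ negate
  λ: 10.1832′ = 0.169720°; total 64.169720
  E ⇒ keep positive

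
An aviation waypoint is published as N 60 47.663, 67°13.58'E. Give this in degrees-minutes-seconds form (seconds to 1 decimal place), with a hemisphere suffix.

Latitude: fractional minutes 0.66300 × 60 = 39.780″
Lon: fractional minutes 0.58000 × 60 = 34.800″

60°47′39.8″ N, 67°13′34.8″ E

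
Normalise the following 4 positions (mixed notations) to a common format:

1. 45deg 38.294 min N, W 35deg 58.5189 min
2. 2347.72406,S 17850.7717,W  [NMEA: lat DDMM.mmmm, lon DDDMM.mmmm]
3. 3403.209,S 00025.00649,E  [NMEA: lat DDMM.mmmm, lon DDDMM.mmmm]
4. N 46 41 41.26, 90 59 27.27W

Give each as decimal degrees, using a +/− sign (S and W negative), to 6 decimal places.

1. 45.638233, -35.975315
2. -23.795401, -178.846195
3. -34.053483, 0.416775
4. 46.694794, -90.990908

Point 1:
  Lat: 45 + 38.294/60 = 45.6382333
  N ⇒ keep positive
  Longitude: 35 + 58.5189/60 = 35.9753150
  W ⇒ negate
Point 2:
  Lat: degrees = first 2 digits = 23, minutes = 47.72406; 23 + 47.72406/60 = 23.7954010
  S ⇒ negate
  Longitude: split at 3 digits → 178° and 50.7717′; 178 + 50.7717/60 = 178.8461950
  hemisphere W, so the sign is −
Point 3:
  Latitude: degrees = first 2 digits = 34, minutes = 3.209; 34 + 3.209/60 = 34.0534833
  hemisphere S, so the sign is −
  Lon: split at 3 digits → 000° and 25.00649′; 0 + 25.00649/60 = 0.4167748
  E → positive
Point 4:
  φ: 46° + 41/60 + 41.26/3600 = 46 + 0.683333 + 0.011461 = 46.6947944
  N → positive
  Lon: 59′ + 27.27″ = 59.45450′; 90 + 59.45450/60 = 90.9909083
  W ⇒ negate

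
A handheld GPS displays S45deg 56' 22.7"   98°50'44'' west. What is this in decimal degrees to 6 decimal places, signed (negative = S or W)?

Lat: 56′ + 22.7″ = 56.37833′; 45 + 56.37833/60 = 45.9396389
S ⇒ negate
Longitude: 50′ + 44″ = 50.73333′; 98 + 50.73333/60 = 98.8455556
W ⇒ negate

-45.939639, -98.845556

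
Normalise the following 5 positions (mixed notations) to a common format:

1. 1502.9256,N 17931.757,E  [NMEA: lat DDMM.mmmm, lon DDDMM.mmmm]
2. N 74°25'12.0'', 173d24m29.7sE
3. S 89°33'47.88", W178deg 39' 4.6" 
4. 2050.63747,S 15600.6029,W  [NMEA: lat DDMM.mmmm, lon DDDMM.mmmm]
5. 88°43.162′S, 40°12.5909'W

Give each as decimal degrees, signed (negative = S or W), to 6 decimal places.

1. 15.048760, 179.529283
2. 74.420000, 173.408250
3. -89.563300, -178.651278
4. -20.843958, -156.010048
5. -88.719367, -40.209848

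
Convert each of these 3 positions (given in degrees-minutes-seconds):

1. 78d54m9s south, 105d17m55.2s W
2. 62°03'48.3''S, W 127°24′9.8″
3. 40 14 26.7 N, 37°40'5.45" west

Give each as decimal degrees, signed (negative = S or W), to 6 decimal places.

Point 1:
  Lat: 78 + 54/60 + 9/3600 = 78.9025000
  hemisphere S, so the sign is −
  λ: 17′ + 55.2″ = 17.92000′; 105 + 17.92000/60 = 105.2986667
  hemisphere W, so the sign is −
Point 2:
  Latitude: 3′ + 48.3″ = 3.80500′; 62 + 3.80500/60 = 62.0634167
  S → negative
  λ: 127 + 24/60 + 9.8/3600 = 127.4027222
  hemisphere W, so the sign is −
Point 3:
  Lat: 14′ + 26.7″ = 14.44500′; 40 + 14.44500/60 = 40.2407500
  N ⇒ keep positive
  λ: 37° + 40/60 + 5.45/3600 = 37 + 0.666667 + 0.001514 = 37.6681806
  W → negative

1. -78.902500, -105.298667
2. -62.063417, -127.402722
3. 40.240750, -37.668181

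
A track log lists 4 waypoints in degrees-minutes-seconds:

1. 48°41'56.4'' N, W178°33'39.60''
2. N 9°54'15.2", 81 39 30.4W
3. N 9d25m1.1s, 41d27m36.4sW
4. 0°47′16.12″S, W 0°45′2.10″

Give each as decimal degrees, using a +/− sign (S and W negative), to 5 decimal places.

Point 1:
  Lat: 48° + 41/60 + 56.4/3600 = 48 + 0.683333 + 0.015667 = 48.699000
  N → positive
  Lon: 33′ + 39.6″ = 33.66000′; 178 + 33.66000/60 = 178.561000
  W ⇒ negate
Point 2:
  Latitude: 9 + 54/60 + 15.2/3600 = 9.904222
  N → positive
  Lon: 39′ + 30.4″ = 39.50667′; 81 + 39.50667/60 = 81.658444
  hemisphere W, so the sign is −
Point 3:
  Latitude: 9 + 25/60 + 1.1/3600 = 9.416972
  N → positive
  Lon: 41 + 27/60 + 36.4/3600 = 41.460111
  W ⇒ negate
Point 4:
  φ: 47′ + 16.12″ = 47.26867′; 0 + 47.26867/60 = 0.787811
  hemisphere S, so the sign is −
  Lon: 45′ + 2.1″ = 45.03500′; 0 + 45.03500/60 = 0.750583
  W ⇒ negate

1. 48.69900, -178.56100
2. 9.90422, -81.65844
3. 9.41697, -41.46011
4. -0.78781, -0.75058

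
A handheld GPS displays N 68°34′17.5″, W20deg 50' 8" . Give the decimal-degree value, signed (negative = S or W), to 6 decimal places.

Latitude: 68° + 34/60 + 17.5/3600 = 68 + 0.566667 + 0.004861 = 68.5715278
N → positive
Longitude: 20° + 50/60 + 8/3600 = 20 + 0.833333 + 0.002222 = 20.8355556
hemisphere W, so the sign is −

68.571528, -20.835556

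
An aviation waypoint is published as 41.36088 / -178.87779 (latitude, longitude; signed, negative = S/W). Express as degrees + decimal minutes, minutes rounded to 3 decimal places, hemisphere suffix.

41° 21.653′ N, 178° 52.667′ W

Lat: minutes = (41.360880 − 41) × 60 = 21.65280
Longitude is negative → W; |value| = 178.877790
λ: minutes = (178.877790 − 178) × 60 = 52.66740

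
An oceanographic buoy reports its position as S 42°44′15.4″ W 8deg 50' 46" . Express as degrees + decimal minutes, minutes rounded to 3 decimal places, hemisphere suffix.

42° 44.257′ S, 8° 50.767′ W

Lat: 44 + 15.4/60 = 44.25667′
λ: 50 + 46/60 = 50.76667′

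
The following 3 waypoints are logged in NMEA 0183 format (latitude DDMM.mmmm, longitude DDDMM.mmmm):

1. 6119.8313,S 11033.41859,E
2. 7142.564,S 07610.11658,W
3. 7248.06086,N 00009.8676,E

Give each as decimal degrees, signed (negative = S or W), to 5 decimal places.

1. -61.33052, 110.55698
2. -71.70940, -76.16861
3. 72.80101, 0.16446

Point 1:
  Latitude: split at 2 digits → 61° and 19.8313′; 61 + 19.8313/60 = 61.330522
  S → negative
  λ: split at 3 digits → 110° and 33.41859′; 110 + 33.41859/60 = 110.556977
  E ⇒ keep positive
Point 2:
  φ: split at 2 digits → 71° and 42.564′; 71 + 42.564/60 = 71.709400
  hemisphere S, so the sign is −
  Lon: split at 3 digits → 076° and 10.11658′; 76 + 10.11658/60 = 76.168610
  W ⇒ negate
Point 3:
  Latitude: split at 2 digits → 72° and 48.06086′; 72 + 48.06086/60 = 72.801014
  N → positive
  Longitude: split at 3 digits → 000° and 9.8676′; 0 + 9.8676/60 = 0.164460
  E → positive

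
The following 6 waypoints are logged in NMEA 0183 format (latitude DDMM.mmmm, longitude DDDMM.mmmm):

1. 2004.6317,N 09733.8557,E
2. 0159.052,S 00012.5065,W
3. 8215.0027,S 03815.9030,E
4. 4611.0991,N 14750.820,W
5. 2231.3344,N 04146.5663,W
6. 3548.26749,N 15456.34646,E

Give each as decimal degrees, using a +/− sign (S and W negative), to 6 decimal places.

1. 20.077195, 97.564262
2. -1.984200, -0.208442
3. -82.250045, 38.265050
4. 46.184985, -147.847000
5. 22.522240, -41.776105
6. 35.804458, 154.939108

Point 1:
  Lat: split at 2 digits → 20° and 4.6317′; 20 + 4.6317/60 = 20.0771950
  N ⇒ keep positive
  Longitude: split at 3 digits → 097° and 33.8557′; 97 + 33.8557/60 = 97.5642617
  E → positive
Point 2:
  φ: split at 2 digits → 01° and 59.052′; 1 + 59.052/60 = 1.9842000
  S → negative
  Lon: split at 3 digits → 000° and 12.5065′; 0 + 12.5065/60 = 0.2084417
  hemisphere W, so the sign is −
Point 3:
  φ: split at 2 digits → 82° and 15.0027′; 82 + 15.0027/60 = 82.2500450
  S → negative
  λ: split at 3 digits → 038° and 15.903′; 38 + 15.903/60 = 38.2650500
  E ⇒ keep positive
Point 4:
  φ: split at 2 digits → 46° and 11.0991′; 46 + 11.0991/60 = 46.1849850
  N ⇒ keep positive
  λ: degrees = first 3 digits = 147, minutes = 50.82; 147 + 50.82/60 = 147.8470000
  W ⇒ negate
Point 5:
  Lat: split at 2 digits → 22° and 31.3344′; 22 + 31.3344/60 = 22.5222400
  N ⇒ keep positive
  λ: degrees = first 3 digits = 41, minutes = 46.5663; 41 + 46.5663/60 = 41.7761050
  W → negative
Point 6:
  Latitude: degrees = first 2 digits = 35, minutes = 48.26749; 35 + 48.26749/60 = 35.8044582
  N → positive
  Lon: degrees = first 3 digits = 154, minutes = 56.34646; 154 + 56.34646/60 = 154.9391077
  E → positive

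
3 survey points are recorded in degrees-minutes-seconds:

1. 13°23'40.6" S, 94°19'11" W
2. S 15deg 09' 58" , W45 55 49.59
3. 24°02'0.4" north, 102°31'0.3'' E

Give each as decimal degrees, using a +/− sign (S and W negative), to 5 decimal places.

1. -13.39461, -94.31972
2. -15.16611, -45.93044
3. 24.03344, 102.51675

Point 1:
  Latitude: 13 + 23/60 + 40.6/3600 = 13.394611
  hemisphere S, so the sign is −
  λ: 94 + 19/60 + 11/3600 = 94.319722
  hemisphere W, so the sign is −
Point 2:
  φ: 15 + 9/60 + 58/3600 = 15.166111
  S → negative
  λ: 55′ + 49.59″ = 55.82650′; 45 + 55.82650/60 = 45.930442
  hemisphere W, so the sign is −
Point 3:
  φ: 2′ + 0.4″ = 2.00667′; 24 + 2.00667/60 = 24.033444
  N ⇒ keep positive
  Longitude: 102 + 31/60 + 0.3/3600 = 102.516750
  E → positive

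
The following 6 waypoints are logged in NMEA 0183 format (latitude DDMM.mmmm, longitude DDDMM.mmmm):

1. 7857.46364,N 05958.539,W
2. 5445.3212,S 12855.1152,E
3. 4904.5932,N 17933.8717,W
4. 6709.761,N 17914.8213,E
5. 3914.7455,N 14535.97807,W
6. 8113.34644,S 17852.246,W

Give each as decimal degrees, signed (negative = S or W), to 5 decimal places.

1. 78.95773, -59.97565
2. -54.75535, 128.91859
3. 49.07655, -179.56453
4. 67.16268, 179.24702
5. 39.24576, -145.59963
6. -81.22244, -178.87077

Point 1:
  Lat: degrees = first 2 digits = 78, minutes = 57.46364; 78 + 57.46364/60 = 78.957727
  N ⇒ keep positive
  Lon: degrees = first 3 digits = 59, minutes = 58.539; 59 + 58.539/60 = 59.975650
  W → negative
Point 2:
  Latitude: split at 2 digits → 54° and 45.3212′; 54 + 45.3212/60 = 54.755353
  S ⇒ negate
  λ: degrees = first 3 digits = 128, minutes = 55.1152; 128 + 55.1152/60 = 128.918587
  E → positive
Point 3:
  Lat: degrees = first 2 digits = 49, minutes = 4.5932; 49 + 4.5932/60 = 49.076553
  N ⇒ keep positive
  Lon: split at 3 digits → 179° and 33.8717′; 179 + 33.8717/60 = 179.564528
  W → negative
Point 4:
  Latitude: degrees = first 2 digits = 67, minutes = 9.761; 67 + 9.761/60 = 67.162683
  N → positive
  Lon: degrees = first 3 digits = 179, minutes = 14.8213; 179 + 14.8213/60 = 179.247022
  E → positive
Point 5:
  φ: split at 2 digits → 39° and 14.7455′; 39 + 14.7455/60 = 39.245758
  N → positive
  Longitude: degrees = first 3 digits = 145, minutes = 35.97807; 145 + 35.97807/60 = 145.599635
  hemisphere W, so the sign is −
Point 6:
  φ: split at 2 digits → 81° and 13.34644′; 81 + 13.34644/60 = 81.222441
  S ⇒ negate
  Longitude: split at 3 digits → 178° and 52.246′; 178 + 52.246/60 = 178.870767
  W ⇒ negate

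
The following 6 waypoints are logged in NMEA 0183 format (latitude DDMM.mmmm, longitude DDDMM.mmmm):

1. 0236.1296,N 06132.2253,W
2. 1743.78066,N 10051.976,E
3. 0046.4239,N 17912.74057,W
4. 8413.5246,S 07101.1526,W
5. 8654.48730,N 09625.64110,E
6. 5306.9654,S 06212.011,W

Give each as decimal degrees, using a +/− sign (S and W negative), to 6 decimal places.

Point 1:
  Lat: split at 2 digits → 02° and 36.1296′; 2 + 36.1296/60 = 2.6021600
  N → positive
  Lon: degrees = first 3 digits = 61, minutes = 32.2253; 61 + 32.2253/60 = 61.5370883
  hemisphere W, so the sign is −
Point 2:
  φ: split at 2 digits → 17° and 43.78066′; 17 + 43.78066/60 = 17.7296777
  N ⇒ keep positive
  Lon: split at 3 digits → 100° and 51.976′; 100 + 51.976/60 = 100.8662667
  E ⇒ keep positive
Point 3:
  Lat: degrees = first 2 digits = 0, minutes = 46.4239; 0 + 46.4239/60 = 0.7737317
  N ⇒ keep positive
  Lon: degrees = first 3 digits = 179, minutes = 12.74057; 179 + 12.74057/60 = 179.2123428
  hemisphere W, so the sign is −
Point 4:
  Latitude: split at 2 digits → 84° and 13.5246′; 84 + 13.5246/60 = 84.2254100
  S ⇒ negate
  λ: split at 3 digits → 071° and 1.1526′; 71 + 1.1526/60 = 71.0192100
  hemisphere W, so the sign is −
Point 5:
  Lat: degrees = first 2 digits = 86, minutes = 54.4873; 86 + 54.4873/60 = 86.9081217
  N ⇒ keep positive
  Lon: split at 3 digits → 096° and 25.6411′; 96 + 25.6411/60 = 96.4273517
  E → positive
Point 6:
  φ: degrees = first 2 digits = 53, minutes = 6.9654; 53 + 6.9654/60 = 53.1160900
  S ⇒ negate
  Longitude: split at 3 digits → 062° and 12.011′; 62 + 12.011/60 = 62.2001833
  hemisphere W, so the sign is −

1. 2.602160, -61.537088
2. 17.729678, 100.866267
3. 0.773732, -179.212343
4. -84.225410, -71.019210
5. 86.908122, 96.427352
6. -53.116090, -62.200183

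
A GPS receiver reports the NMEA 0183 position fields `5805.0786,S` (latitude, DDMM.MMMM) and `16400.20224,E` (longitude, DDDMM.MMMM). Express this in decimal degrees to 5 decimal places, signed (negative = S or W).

Latitude: split at 2 digits → 58° and 5.0786′; 58 + 5.0786/60 = 58.084643
S → negative
λ: split at 3 digits → 164° and 0.20224′; 164 + 0.20224/60 = 164.003371
E ⇒ keep positive

-58.08464, 164.00337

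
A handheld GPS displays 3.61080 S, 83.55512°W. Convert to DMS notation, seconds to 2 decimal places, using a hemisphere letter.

3°36′38.88″ S, 83°33′18.43″ W

Lat: whole degrees 3; 36.64800′ → 36′ and 38.8800″
Lon: 0.555120° → 33.30720′; 0.30720 × 60 = 18.4320″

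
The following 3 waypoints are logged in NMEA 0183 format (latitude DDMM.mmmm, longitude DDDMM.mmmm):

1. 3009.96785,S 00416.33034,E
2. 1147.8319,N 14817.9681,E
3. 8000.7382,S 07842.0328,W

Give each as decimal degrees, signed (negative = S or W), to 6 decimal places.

Point 1:
  Latitude: degrees = first 2 digits = 30, minutes = 9.96785; 30 + 9.96785/60 = 30.1661308
  hemisphere S, so the sign is −
  λ: split at 3 digits → 004° and 16.33034′; 4 + 16.33034/60 = 4.2721723
  E → positive
Point 2:
  Lat: split at 2 digits → 11° and 47.8319′; 11 + 47.8319/60 = 11.7971983
  N → positive
  Lon: split at 3 digits → 148° and 17.9681′; 148 + 17.9681/60 = 148.2994683
  E → positive
Point 3:
  φ: split at 2 digits → 80° and 0.7382′; 80 + 0.7382/60 = 80.0123033
  S → negative
  Longitude: split at 3 digits → 078° and 42.0328′; 78 + 42.0328/60 = 78.7005467
  hemisphere W, so the sign is −

1. -30.166131, 4.272172
2. 11.797198, 148.299468
3. -80.012303, -78.700547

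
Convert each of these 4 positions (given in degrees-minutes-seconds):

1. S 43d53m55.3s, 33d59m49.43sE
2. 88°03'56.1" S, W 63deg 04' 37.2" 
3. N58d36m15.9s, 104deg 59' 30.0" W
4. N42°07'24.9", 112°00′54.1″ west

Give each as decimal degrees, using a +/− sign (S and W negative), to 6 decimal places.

1. -43.898694, 33.997064
2. -88.065583, -63.077000
3. 58.604417, -104.991667
4. 42.123583, -112.015028

Point 1:
  φ: 43° + 53/60 + 55.3/3600 = 43 + 0.883333 + 0.015361 = 43.8986944
  S ⇒ negate
  Lon: 59′ + 49.43″ = 59.82383′; 33 + 59.82383/60 = 33.9970639
  E → positive
Point 2:
  Lat: 3′ + 56.1″ = 3.93500′; 88 + 3.93500/60 = 88.0655833
  S → negative
  Lon: 63° + 4/60 + 37.2/3600 = 63 + 0.066667 + 0.010333 = 63.0770000
  hemisphere W, so the sign is −
Point 3:
  Latitude: 58° + 36/60 + 15.9/3600 = 58 + 0.600000 + 0.004417 = 58.6044167
  N → positive
  λ: 104 + 59/60 + 30/3600 = 104.9916667
  hemisphere W, so the sign is −
Point 4:
  φ: 42 + 7/60 + 24.9/3600 = 42.1235833
  N ⇒ keep positive
  Lon: 112° + 0/60 + 54.1/3600 = 112 + 0.000000 + 0.015028 = 112.0150278
  W → negative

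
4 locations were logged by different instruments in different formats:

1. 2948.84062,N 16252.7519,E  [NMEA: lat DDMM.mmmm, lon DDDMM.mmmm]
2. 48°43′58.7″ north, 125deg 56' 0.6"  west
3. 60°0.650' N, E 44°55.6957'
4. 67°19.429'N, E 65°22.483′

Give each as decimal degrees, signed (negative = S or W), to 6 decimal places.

1. 29.814010, 162.879198
2. 48.732972, -125.933500
3. 60.010833, 44.928262
4. 67.323817, 65.374717

Point 1:
  φ: split at 2 digits → 29° and 48.84062′; 29 + 48.84062/60 = 29.8140103
  N → positive
  Longitude: degrees = first 3 digits = 162, minutes = 52.7519; 162 + 52.7519/60 = 162.8791983
  E → positive
Point 2:
  Latitude: 48 + 43/60 + 58.7/3600 = 48.7329722
  N → positive
  Longitude: 125° + 56/60 + 0.6/3600 = 125 + 0.933333 + 0.000167 = 125.9335000
  W → negative
Point 3:
  Latitude: 60 + 0.65/60 = 60.0108333
  N ⇒ keep positive
  Longitude: 44 + 55.6957/60 = 44.9282617
  E → positive
Point 4:
  Latitude: 19.429′ = 0.323817°; total 67.3238167
  N ⇒ keep positive
  λ: 22.483′ = 0.374717°; total 65.3747167
  E → positive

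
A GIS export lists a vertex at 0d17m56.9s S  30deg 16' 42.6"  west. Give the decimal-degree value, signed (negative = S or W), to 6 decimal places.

-0.299139, -30.278500

Latitude: 0 + 17/60 + 56.9/3600 = 0.2991389
hemisphere S, so the sign is −
λ: 30° + 16/60 + 42.6/3600 = 30 + 0.266667 + 0.011833 = 30.2785000
hemisphere W, so the sign is −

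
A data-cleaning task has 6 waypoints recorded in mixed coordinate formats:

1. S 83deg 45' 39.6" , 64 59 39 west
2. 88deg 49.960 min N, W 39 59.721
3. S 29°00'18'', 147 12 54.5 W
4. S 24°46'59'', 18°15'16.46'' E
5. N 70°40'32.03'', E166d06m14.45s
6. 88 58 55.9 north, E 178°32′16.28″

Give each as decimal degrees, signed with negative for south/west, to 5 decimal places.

Point 1:
  Lat: 83 + 45/60 + 39.6/3600 = 83.761000
  S → negative
  Lon: 64 + 59/60 + 39/3600 = 64.994167
  W ⇒ negate
Point 2:
  Lat: 49.96′ = 0.832667°; total 88.832667
  N ⇒ keep positive
  Longitude: 59.721′ = 0.995350°; total 39.995350
  W → negative
Point 3:
  Latitude: 0′ + 18″ = 0.30000′; 29 + 0.30000/60 = 29.005000
  S → negative
  Lon: 12′ + 54.5″ = 12.90833′; 147 + 12.90833/60 = 147.215139
  hemisphere W, so the sign is −
Point 4:
  Lat: 46′ + 59″ = 46.98333′; 24 + 46.98333/60 = 24.783056
  hemisphere S, so the sign is −
  λ: 15′ + 16.46″ = 15.27433′; 18 + 15.27433/60 = 18.254572
  E ⇒ keep positive
Point 5:
  φ: 70° + 40/60 + 32.03/3600 = 70 + 0.666667 + 0.008897 = 70.675564
  N ⇒ keep positive
  λ: 166 + 6/60 + 14.45/3600 = 166.104014
  E → positive
Point 6:
  Lat: 88° + 58/60 + 55.9/3600 = 88 + 0.966667 + 0.015528 = 88.982194
  N ⇒ keep positive
  Lon: 32′ + 16.28″ = 32.27133′; 178 + 32.27133/60 = 178.537856
  E → positive

1. -83.76100, -64.99417
2. 88.83267, -39.99535
3. -29.00500, -147.21514
4. -24.78306, 18.25457
5. 70.67556, 166.10401
6. 88.98219, 178.53786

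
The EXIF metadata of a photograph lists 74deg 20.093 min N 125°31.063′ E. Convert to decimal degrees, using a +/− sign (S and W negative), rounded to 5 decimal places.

74.33488, 125.51772

Lat: 20.093′ = 0.334883°; total 74.334883
N ⇒ keep positive
Lon: 31.063′ = 0.517717°; total 125.517717
E ⇒ keep positive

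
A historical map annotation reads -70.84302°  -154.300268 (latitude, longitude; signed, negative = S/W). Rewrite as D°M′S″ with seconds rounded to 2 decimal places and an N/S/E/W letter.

70°50′34.87″ S, 154°18′0.96″ W

Latitude is negative → S; |value| = 70.843020
Latitude: whole degrees 70; 50.58120′ → 50′ and 34.8720″
Longitude is negative → W; |value| = 154.300268
Longitude: 0.300268° → 18.01608′; 0.01608 × 60 = 0.9648″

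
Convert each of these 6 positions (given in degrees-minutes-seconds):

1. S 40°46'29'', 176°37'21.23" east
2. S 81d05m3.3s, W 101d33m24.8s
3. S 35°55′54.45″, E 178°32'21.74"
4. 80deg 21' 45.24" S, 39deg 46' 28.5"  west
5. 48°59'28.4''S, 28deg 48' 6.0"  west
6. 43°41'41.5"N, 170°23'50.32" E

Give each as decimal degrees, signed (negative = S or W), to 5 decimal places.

1. -40.77472, 176.62256
2. -81.08425, -101.55689
3. -35.93179, 178.53937
4. -80.36257, -39.77458
5. -48.99122, -28.80167
6. 43.69486, 170.39731

Point 1:
  φ: 40° + 46/60 + 29/3600 = 40 + 0.766667 + 0.008056 = 40.774722
  S → negative
  Lon: 176° + 37/60 + 21.23/3600 = 176 + 0.616667 + 0.005897 = 176.622564
  E ⇒ keep positive
Point 2:
  Latitude: 81 + 5/60 + 3.3/3600 = 81.084250
  hemisphere S, so the sign is −
  Longitude: 33′ + 24.8″ = 33.41333′; 101 + 33.41333/60 = 101.556889
  hemisphere W, so the sign is −
Point 3:
  φ: 55′ + 54.45″ = 55.90750′; 35 + 55.90750/60 = 35.931792
  S → negative
  Longitude: 178° + 32/60 + 21.74/3600 = 178 + 0.533333 + 0.006039 = 178.539372
  E → positive
Point 4:
  Lat: 80° + 21/60 + 45.24/3600 = 80 + 0.350000 + 0.012567 = 80.362567
  S ⇒ negate
  λ: 39 + 46/60 + 28.5/3600 = 39.774583
  hemisphere W, so the sign is −
Point 5:
  φ: 59′ + 28.4″ = 59.47333′; 48 + 59.47333/60 = 48.991222
  hemisphere S, so the sign is −
  Longitude: 28 + 48/60 + 6/3600 = 28.801667
  W → negative
Point 6:
  φ: 41′ + 41.5″ = 41.69167′; 43 + 41.69167/60 = 43.694861
  N ⇒ keep positive
  Lon: 170° + 23/60 + 50.32/3600 = 170 + 0.383333 + 0.013978 = 170.397311
  E ⇒ keep positive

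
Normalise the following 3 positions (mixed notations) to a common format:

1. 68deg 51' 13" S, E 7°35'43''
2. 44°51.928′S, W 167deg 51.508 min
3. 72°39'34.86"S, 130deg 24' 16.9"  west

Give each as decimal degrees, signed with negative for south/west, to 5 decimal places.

Point 1:
  Lat: 68° + 51/60 + 13/3600 = 68 + 0.850000 + 0.003611 = 68.853611
  S ⇒ negate
  Lon: 35′ + 43″ = 35.71667′; 7 + 35.71667/60 = 7.595278
  E ⇒ keep positive
Point 2:
  Latitude: 44 + 51.928/60 = 44.865467
  hemisphere S, so the sign is −
  Lon: 167 + 51.508/60 = 167.858467
  W ⇒ negate
Point 3:
  Lat: 39′ + 34.86″ = 39.58100′; 72 + 39.58100/60 = 72.659683
  S ⇒ negate
  Longitude: 24′ + 16.9″ = 24.28167′; 130 + 24.28167/60 = 130.404694
  hemisphere W, so the sign is −

1. -68.85361, 7.59528
2. -44.86547, -167.85847
3. -72.65968, -130.40469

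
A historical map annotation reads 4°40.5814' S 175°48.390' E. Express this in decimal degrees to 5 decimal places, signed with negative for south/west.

φ: 4 + 40.5814/60 = 4.676357
S → negative
Lon: 48.39′ = 0.806500°; total 175.806500
E ⇒ keep positive

-4.67636, 175.80650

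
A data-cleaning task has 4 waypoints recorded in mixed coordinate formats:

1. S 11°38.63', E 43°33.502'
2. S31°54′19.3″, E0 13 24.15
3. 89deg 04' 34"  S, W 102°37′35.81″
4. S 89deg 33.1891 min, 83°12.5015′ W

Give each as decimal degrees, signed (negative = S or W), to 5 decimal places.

1. -11.64383, 43.55837
2. -31.90536, 0.22338
3. -89.07611, -102.62661
4. -89.55315, -83.20836

Point 1:
  Lat: 11 + 38.63/60 = 11.643833
  hemisphere S, so the sign is −
  λ: 43 + 33.502/60 = 43.558367
  E ⇒ keep positive
Point 2:
  Lat: 31 + 54/60 + 19.3/3600 = 31.905361
  S ⇒ negate
  λ: 13′ + 24.15″ = 13.40250′; 0 + 13.40250/60 = 0.223375
  E ⇒ keep positive
Point 3:
  φ: 89 + 4/60 + 34/3600 = 89.076111
  S → negative
  λ: 102° + 37/60 + 35.81/3600 = 102 + 0.616667 + 0.009947 = 102.626614
  W → negative
Point 4:
  Lat: 89 + 33.1891/60 = 89.553152
  hemisphere S, so the sign is −
  Longitude: 12.5015′ = 0.208358°; total 83.208358
  W → negative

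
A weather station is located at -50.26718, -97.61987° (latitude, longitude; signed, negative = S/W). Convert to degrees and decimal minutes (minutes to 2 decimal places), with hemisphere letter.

Latitude is negative → S; |value| = 50.267180
Latitude: 50° + 0.267180 × 60 = 50° 16.0308′
Longitude is negative → W; |value| = 97.619870
Longitude: 97° + 0.619870 × 60 = 97° 37.1922′

50° 16.03′ S, 97° 37.19′ W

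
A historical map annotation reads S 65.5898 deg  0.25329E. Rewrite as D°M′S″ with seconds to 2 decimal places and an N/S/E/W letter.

65°35′23.28″ S, 0°15′11.84″ E

φ: 0.589800 × 60 = 35.38800′ → 35′, remainder × 60 = 23.2800″
Lon: 0.253290 × 60 = 15.19740′ → 15′, remainder × 60 = 11.8440″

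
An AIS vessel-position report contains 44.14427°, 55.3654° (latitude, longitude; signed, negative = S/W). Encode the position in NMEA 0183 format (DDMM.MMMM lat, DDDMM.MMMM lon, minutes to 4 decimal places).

Latitude: 44° + 0.144270 × 60 = 44° 8.656200′
Lon: 55° + 0.365400 × 60 = 55° 21.924000′

4408.6562,N / 05521.9240,E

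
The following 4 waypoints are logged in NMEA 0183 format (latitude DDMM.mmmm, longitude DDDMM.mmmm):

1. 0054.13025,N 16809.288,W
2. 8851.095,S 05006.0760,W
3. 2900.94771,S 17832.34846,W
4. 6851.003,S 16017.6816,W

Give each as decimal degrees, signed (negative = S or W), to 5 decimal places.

1. 0.90217, -168.15480
2. -88.85158, -50.10127
3. -29.01580, -178.53914
4. -68.85005, -160.29469

Point 1:
  Lat: degrees = first 2 digits = 0, minutes = 54.13025; 0 + 54.13025/60 = 0.902171
  N ⇒ keep positive
  λ: split at 3 digits → 168° and 9.288′; 168 + 9.288/60 = 168.154800
  W ⇒ negate
Point 2:
  φ: split at 2 digits → 88° and 51.095′; 88 + 51.095/60 = 88.851583
  hemisphere S, so the sign is −
  Lon: degrees = first 3 digits = 50, minutes = 6.076; 50 + 6.076/60 = 50.101267
  hemisphere W, so the sign is −
Point 3:
  φ: split at 2 digits → 29° and 0.94771′; 29 + 0.94771/60 = 29.015795
  hemisphere S, so the sign is −
  λ: degrees = first 3 digits = 178, minutes = 32.34846; 178 + 32.34846/60 = 178.539141
  hemisphere W, so the sign is −
Point 4:
  Lat: degrees = first 2 digits = 68, minutes = 51.003; 68 + 51.003/60 = 68.850050
  S ⇒ negate
  Lon: degrees = first 3 digits = 160, minutes = 17.6816; 160 + 17.6816/60 = 160.294693
  W ⇒ negate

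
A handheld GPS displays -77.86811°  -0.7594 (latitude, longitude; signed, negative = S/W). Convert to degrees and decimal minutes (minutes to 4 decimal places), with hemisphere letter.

77° 52.0866′ S, 0° 45.5640′ W

Latitude is negative → S; |value| = 77.868110
Latitude: minutes = (77.868110 − 77) × 60 = 52.086600
Longitude is negative → W; |value| = 0.759400
Longitude: fractional part 0.759400 → 45.564000 minutes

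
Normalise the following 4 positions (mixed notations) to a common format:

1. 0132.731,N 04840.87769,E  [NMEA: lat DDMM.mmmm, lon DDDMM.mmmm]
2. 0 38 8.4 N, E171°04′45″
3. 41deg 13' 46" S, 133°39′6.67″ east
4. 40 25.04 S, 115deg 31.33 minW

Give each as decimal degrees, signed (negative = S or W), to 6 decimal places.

1. 1.545517, 48.681295
2. 0.635667, 171.079167
3. -41.229444, 133.651853
4. -40.417333, -115.522167

Point 1:
  Latitude: split at 2 digits → 01° and 32.731′; 1 + 32.731/60 = 1.5455167
  N ⇒ keep positive
  λ: split at 3 digits → 048° and 40.87769′; 48 + 40.87769/60 = 48.6812948
  E → positive
Point 2:
  φ: 0 + 38/60 + 8.4/3600 = 0.6356667
  N → positive
  Longitude: 171° + 4/60 + 45/3600 = 171 + 0.066667 + 0.012500 = 171.0791667
  E ⇒ keep positive
Point 3:
  φ: 41 + 13/60 + 46/3600 = 41.2294444
  hemisphere S, so the sign is −
  Lon: 133° + 39/60 + 6.67/3600 = 133 + 0.650000 + 0.001853 = 133.6518528
  E ⇒ keep positive
Point 4:
  Lat: 40 + 25.04/60 = 40.4173333
  hemisphere S, so the sign is −
  λ: 31.33′ = 0.522167°; total 115.5221667
  hemisphere W, so the sign is −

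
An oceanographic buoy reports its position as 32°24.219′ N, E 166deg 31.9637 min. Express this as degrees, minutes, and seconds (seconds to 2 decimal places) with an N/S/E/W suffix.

Latitude: 24.21900′ → 24′ and 0.21900 × 60 = 13.1400″
λ: 31.96370′ → 31′ and 0.96370 × 60 = 57.8220″

32°24′13.14″ N, 166°31′57.82″ E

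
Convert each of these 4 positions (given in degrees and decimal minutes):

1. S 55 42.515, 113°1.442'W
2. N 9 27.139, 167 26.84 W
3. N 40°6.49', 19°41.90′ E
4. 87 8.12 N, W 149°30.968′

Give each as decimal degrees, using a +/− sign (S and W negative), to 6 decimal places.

Point 1:
  Lat: 55 + 42.515/60 = 55.7085833
  hemisphere S, so the sign is −
  λ: 113 + 1.442/60 = 113.0240333
  W ⇒ negate
Point 2:
  Lat: 9 + 27.139/60 = 9.4523167
  N ⇒ keep positive
  Lon: 26.84′ = 0.447333°; total 167.4473333
  W ⇒ negate
Point 3:
  φ: 6.49′ = 0.108167°; total 40.1081667
  N ⇒ keep positive
  Longitude: 19 + 41.9/60 = 19.6983333
  E → positive
Point 4:
  Latitude: 87 + 8.12/60 = 87.1353333
  N ⇒ keep positive
  λ: 149 + 30.968/60 = 149.5161333
  hemisphere W, so the sign is −

1. -55.708583, -113.024033
2. 9.452317, -167.447333
3. 40.108167, 19.698333
4. 87.135333, -149.516133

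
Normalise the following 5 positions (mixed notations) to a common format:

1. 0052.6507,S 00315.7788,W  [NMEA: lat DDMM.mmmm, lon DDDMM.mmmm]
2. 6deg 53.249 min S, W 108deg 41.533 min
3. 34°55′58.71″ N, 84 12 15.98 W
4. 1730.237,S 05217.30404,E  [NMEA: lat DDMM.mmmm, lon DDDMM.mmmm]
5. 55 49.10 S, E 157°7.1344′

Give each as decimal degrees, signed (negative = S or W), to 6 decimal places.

1. -0.877512, -3.262980
2. -6.887483, -108.692217
3. 34.932975, -84.204439
4. -17.503950, 52.288401
5. -55.818333, 157.118907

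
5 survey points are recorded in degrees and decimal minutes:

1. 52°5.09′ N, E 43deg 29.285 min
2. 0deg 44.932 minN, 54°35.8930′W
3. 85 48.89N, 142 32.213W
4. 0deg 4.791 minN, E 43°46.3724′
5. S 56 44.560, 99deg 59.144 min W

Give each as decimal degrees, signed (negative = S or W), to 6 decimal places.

Point 1:
  Latitude: 5.09′ = 0.084833°; total 52.0848333
  N → positive
  Longitude: 29.285′ = 0.488083°; total 43.4880833
  E → positive
Point 2:
  Latitude: 0 + 44.932/60 = 0.7488667
  N ⇒ keep positive
  λ: 54 + 35.893/60 = 54.5982167
  W → negative
Point 3:
  φ: 85 + 48.89/60 = 85.8148333
  N → positive
  Lon: 32.213′ = 0.536883°; total 142.5368833
  W → negative
Point 4:
  Latitude: 4.791′ = 0.079850°; total 0.0798500
  N → positive
  Longitude: 43 + 46.3724/60 = 43.7728733
  E → positive
Point 5:
  φ: 56 + 44.56/60 = 56.7426667
  S ⇒ negate
  Lon: 99 + 59.144/60 = 99.9857333
  W → negative

1. 52.084833, 43.488083
2. 0.748867, -54.598217
3. 85.814833, -142.536883
4. 0.079850, 43.772873
5. -56.742667, -99.985733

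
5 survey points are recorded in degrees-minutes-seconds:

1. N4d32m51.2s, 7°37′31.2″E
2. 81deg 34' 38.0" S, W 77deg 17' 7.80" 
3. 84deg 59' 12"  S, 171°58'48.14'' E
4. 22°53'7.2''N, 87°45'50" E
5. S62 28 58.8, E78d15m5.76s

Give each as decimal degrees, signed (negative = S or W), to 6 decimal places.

Point 1:
  Lat: 32′ + 51.2″ = 32.85333′; 4 + 32.85333/60 = 4.5475556
  N ⇒ keep positive
  Longitude: 7 + 37/60 + 31.2/3600 = 7.6253333
  E → positive
Point 2:
  Latitude: 81° + 34/60 + 38/3600 = 81 + 0.566667 + 0.010556 = 81.5772222
  S → negative
  Lon: 77 + 17/60 + 7.8/3600 = 77.2855000
  W → negative
Point 3:
  φ: 84 + 59/60 + 12/3600 = 84.9866667
  hemisphere S, so the sign is −
  Lon: 58′ + 48.14″ = 58.80233′; 171 + 58.80233/60 = 171.9800389
  E ⇒ keep positive
Point 4:
  Lat: 53′ + 7.2″ = 53.12000′; 22 + 53.12000/60 = 22.8853333
  N → positive
  λ: 87° + 45/60 + 50/3600 = 87 + 0.750000 + 0.013889 = 87.7638889
  E → positive
Point 5:
  Latitude: 62° + 28/60 + 58.8/3600 = 62 + 0.466667 + 0.016333 = 62.4830000
  S ⇒ negate
  λ: 15′ + 5.76″ = 15.09600′; 78 + 15.09600/60 = 78.2516000
  E ⇒ keep positive

1. 4.547556, 7.625333
2. -81.577222, -77.285500
3. -84.986667, 171.980039
4. 22.885333, 87.763889
5. -62.483000, 78.251600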